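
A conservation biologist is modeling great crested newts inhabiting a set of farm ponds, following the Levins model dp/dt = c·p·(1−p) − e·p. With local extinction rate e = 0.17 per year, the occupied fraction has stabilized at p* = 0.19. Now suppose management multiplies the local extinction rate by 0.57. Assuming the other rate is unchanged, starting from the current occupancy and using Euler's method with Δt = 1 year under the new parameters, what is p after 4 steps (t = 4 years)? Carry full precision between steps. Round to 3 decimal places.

Balance c(1−p*) = e gives c = e/(1 − 0.19000) = 0.17/0.81000 = 0.20988.
Starting from p₀ = 0.19000; update p ← p + (dp/dt)·Δt with the new parameters.
t = 1: p = 0.19000 + (+0.01389) = 0.20389
t = 2: p = 0.20389 + (+0.01431) = 0.21820
t = 3: p = 0.21820 + (+0.01466) = 0.23286
t = 4: p = 0.23286 + (+0.01493) = 0.24779

0.248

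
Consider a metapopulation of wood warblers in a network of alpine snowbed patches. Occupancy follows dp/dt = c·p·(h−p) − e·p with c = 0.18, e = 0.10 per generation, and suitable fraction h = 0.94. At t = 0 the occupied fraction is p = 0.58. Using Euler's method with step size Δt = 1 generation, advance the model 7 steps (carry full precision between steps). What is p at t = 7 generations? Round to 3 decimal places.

0.481

Update rule: p ← p + [c·p·(h−p) − e·p]·Δt with Δt = 1.
p: 0.58000 → 0.55958  (Δp = -0.02042)
p: 0.55958 → 0.54194  (Δp = -0.01764)
p: 0.54194 → 0.52658  (Δp = -0.01536)
p: 0.52658 → 0.51311  (Δp = -0.01347)
p: 0.51311 → 0.50122  (Δp = -0.01188)
p: 0.50122 → 0.49069  (Δp = -0.01054)
p: 0.49069 → 0.48130  (Δp = -0.00938)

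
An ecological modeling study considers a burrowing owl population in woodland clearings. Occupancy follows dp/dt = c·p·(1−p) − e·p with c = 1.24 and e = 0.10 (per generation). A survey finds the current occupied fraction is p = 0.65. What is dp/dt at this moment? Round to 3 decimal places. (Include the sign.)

0.217

Colonization term: c·p·(1−p) = 1.24×0.65×0.3500 = 0.28210.
Extinction term: e·p = 0.06500.
dp/dt = 0.28210 − 0.06500 = 0.21710.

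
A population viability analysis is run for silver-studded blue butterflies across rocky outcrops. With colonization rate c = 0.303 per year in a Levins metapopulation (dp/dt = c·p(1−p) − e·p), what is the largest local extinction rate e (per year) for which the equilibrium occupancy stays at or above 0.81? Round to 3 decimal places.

0.058

1 − e/c ≥ 0.81 ⇒ e ≤ c(1 − 0.81) = 0.303 × 0.1900.
e_max = 0.0576.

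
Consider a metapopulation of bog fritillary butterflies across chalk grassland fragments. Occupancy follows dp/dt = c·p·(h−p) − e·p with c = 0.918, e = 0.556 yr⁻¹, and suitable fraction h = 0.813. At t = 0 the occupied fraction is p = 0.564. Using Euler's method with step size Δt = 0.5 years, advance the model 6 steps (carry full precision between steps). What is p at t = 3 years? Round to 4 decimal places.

0.3067

Update rule: p ← p + [c·p·(h−p) − e·p]·Δt with Δt = 0.5.
  1  |  dp/dt·Δt = -0.092332  |  p_1 = 0.471668
  2  |  dp/dt·Δt = -0.057227  |  p_2 = 0.414441
  3  |  dp/dt·Δt = -0.039397  |  p_3 = 0.375044
  4  |  dp/dt·Δt = -0.028870  |  p_4 = 0.346174
  5  |  dp/dt·Δt = -0.022061  |  p_5 = 0.324113
  6  |  dp/dt·Δt = -0.017373  |  p_6 = 0.306740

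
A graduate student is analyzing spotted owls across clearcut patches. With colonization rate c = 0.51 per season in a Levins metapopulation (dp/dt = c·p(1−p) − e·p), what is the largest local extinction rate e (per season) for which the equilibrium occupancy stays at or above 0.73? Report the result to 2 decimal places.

0.14

1 − e/c ≥ 0.73 ⇒ e ≤ c(1 − 0.73) = 0.51 × 0.2700.
e_max = 0.1377.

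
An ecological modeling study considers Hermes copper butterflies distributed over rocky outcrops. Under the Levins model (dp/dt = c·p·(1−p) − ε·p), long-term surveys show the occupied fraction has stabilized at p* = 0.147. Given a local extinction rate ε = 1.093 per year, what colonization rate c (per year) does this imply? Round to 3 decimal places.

1.281

At equilibrium c(1−p*) = ε, so c = ε/(1−p*).
c = 1.093/(1 − 0.147) = 1.093/0.8530 = 1.2814.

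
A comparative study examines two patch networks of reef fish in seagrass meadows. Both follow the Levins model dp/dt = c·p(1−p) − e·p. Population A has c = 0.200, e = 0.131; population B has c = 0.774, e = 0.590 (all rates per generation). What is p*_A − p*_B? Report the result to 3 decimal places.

0.107

A: p*_A = 1 − 0.131/0.200 = 0.3450.
B: p*_B = 1 − 0.590/0.774 = 0.2377.
p*_A − p*_B = 0.3450 − 0.2377 = 0.1073.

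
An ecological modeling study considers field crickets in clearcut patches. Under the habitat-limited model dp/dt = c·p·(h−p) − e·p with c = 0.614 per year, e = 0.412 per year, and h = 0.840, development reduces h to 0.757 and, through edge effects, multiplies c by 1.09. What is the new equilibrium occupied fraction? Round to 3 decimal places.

Before: p* = h − e/c = 0.840 − 0.412/0.614 = 0.840 − 0.6710 = 0.1690.
After: c = 0.66926, e = 0.412, h = 0.757; p* = 0.757 − 0.412/0.66926 = 0.1414.

0.141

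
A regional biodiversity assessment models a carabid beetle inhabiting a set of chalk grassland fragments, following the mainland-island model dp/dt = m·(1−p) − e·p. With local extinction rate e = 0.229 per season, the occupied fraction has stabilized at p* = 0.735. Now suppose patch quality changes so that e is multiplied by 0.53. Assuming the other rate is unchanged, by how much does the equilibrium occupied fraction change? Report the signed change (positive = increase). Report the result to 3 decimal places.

Balance m(1−p*) = e·p* gives m = e·p*/(1−p*) = 0.229×0.73500/0.26500 = 0.63515.
New p* = m/(m+e) = 0.63515/(0.63515+0.12137) = 0.83957.
Δp* = 0.83957 − 0.73500 = +0.10457.

0.105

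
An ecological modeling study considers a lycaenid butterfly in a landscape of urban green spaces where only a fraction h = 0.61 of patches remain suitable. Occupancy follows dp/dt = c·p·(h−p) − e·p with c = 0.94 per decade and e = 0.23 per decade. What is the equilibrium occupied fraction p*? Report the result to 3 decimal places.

Setting dp/dt = 0 and dividing by p* gives c·(h−p*) = e.
So p* = h − e/c = 0.61 − 0.23/0.94 = 0.61 − 0.2447 = 0.3653.

0.365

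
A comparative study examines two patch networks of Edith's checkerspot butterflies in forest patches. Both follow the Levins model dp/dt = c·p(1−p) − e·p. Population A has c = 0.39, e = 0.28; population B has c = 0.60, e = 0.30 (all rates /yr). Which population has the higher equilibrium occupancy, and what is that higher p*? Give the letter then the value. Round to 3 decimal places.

B, 0.500

A: p*_A = 1 − 0.28/0.39 = 0.2821.
B: p*_B = 1 − 0.30/0.60 = 0.5000.
B is higher at 0.5000.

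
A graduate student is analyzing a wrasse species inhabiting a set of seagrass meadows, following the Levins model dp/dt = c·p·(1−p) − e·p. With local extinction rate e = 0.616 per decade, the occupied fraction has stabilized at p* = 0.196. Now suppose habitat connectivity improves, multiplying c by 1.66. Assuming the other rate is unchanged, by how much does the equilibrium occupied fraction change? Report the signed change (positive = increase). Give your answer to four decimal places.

Balance c(1−p*) = e gives c = e/(1 − 0.19600) = 0.616/0.80400 = 0.76617.
New p* = 1 − e/c = 1 − 0.61600/1.27184 = 0.51566.
Δp* = 0.51566 − 0.19600 = +0.31966.

0.3197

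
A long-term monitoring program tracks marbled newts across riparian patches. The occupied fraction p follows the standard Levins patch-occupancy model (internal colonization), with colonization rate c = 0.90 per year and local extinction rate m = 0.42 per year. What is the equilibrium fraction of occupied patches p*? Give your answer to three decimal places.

0.533

At equilibrium, colonization balances extinction: c·p*·(1−p*) = m·p*.
So p* = 1 − m/c = 1 − 0.42/0.90 = 1 − 0.4667 = 0.5333.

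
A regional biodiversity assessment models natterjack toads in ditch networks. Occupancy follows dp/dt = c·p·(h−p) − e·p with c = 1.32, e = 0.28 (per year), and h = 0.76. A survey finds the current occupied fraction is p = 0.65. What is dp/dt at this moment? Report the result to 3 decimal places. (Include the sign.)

-0.088

Colonization term: c·p·(h−p) = 1.32×0.65×0.1100 = 0.09438.
Extinction term: e·p = 0.18200.
dp/dt = 0.09438 − 0.18200 = -0.08762.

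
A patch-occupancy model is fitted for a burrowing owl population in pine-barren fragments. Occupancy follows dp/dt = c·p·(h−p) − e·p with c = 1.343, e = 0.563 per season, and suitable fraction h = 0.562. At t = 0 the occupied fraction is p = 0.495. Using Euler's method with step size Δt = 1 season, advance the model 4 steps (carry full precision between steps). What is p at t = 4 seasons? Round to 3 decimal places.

Update rule: p ← p + [c·p·(h−p) − e·p]·Δt with Δt = 1.
t = 1: p = 0.49500 + (-0.23414) = 0.26086
t = 2: p = 0.26086 + (-0.04136) = 0.21949
t = 3: p = 0.21949 + (-0.02261) = 0.19688
t = 4: p = 0.19688 + (-0.01430) = 0.18258

0.183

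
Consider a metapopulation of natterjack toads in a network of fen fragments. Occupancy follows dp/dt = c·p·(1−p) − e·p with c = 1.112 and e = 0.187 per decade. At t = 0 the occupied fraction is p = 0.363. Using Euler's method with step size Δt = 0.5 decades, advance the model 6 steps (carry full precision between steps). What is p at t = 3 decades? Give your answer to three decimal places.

Update rule: p ← p + [c·p·(1−p) − e·p]·Δt with Δt = 0.5.
p: 0.36300 → 0.45762  (Δp = +0.09462)
p: 0.45762 → 0.55284  (Δp = +0.09521)
p: 0.55284 → 0.63860  (Δp = +0.08576)
p: 0.63860 → 0.70721  (Δp = +0.06861)
p: 0.70721 → 0.75621  (Δp = +0.04900)
p: 0.75621 → 0.78801  (Δp = +0.03180)

0.788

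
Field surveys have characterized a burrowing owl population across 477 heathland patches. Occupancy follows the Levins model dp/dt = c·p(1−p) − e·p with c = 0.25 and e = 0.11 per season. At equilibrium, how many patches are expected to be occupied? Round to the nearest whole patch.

p* = 1 − e/c = 1 − 0.11/0.25 = 0.5600.
Expected occupied patches = N × p* = 477 × 0.5600 = 267.12 ≈ 267.

267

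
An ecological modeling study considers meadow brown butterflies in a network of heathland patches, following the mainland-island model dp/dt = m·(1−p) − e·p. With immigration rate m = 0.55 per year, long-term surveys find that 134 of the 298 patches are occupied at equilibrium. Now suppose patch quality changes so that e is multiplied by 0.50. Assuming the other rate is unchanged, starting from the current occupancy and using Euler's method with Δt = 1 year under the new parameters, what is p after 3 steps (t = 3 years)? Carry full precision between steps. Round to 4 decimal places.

Observed p* = 134/298 = 0.44966.
Balance m(1−p*) = e·p* gives e = m(1−p*)/p* = 0.55×0.55034/0.44966 = 0.67313.
Starting from p₀ = 0.44966; update p ← p + (dp/dt)·Δt with the new parameters.
  1  |  dp/dt·Δt = +0.151342  |  p_1 = 0.601007
  2  |  dp/dt·Δt = +0.017167  |  p_2 = 0.618174
  3  |  dp/dt·Δt = +0.001947  |  p_3 = 0.620121

0.6201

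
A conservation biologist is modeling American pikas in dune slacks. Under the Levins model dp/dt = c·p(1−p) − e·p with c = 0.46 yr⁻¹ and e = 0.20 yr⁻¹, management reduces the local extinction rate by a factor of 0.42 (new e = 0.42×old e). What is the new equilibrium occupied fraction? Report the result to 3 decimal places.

Before: p* = 1 − 0.20/0.46 = 0.5652.
After the change, c = 0.46, e = 0.084, so p* = 1 − 0.084/0.46 = 0.8174.

0.817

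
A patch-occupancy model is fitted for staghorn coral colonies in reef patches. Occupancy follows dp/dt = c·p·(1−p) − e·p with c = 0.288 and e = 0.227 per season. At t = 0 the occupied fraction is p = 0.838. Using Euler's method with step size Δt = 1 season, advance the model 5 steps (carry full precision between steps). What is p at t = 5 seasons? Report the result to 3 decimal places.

Update rule: p ← p + [c·p·(1−p) − e·p]·Δt with Δt = 1.
t = 1: p = 0.83800 + (-0.15113) = 0.68687
t = 2: p = 0.68687 + (-0.09398) = 0.59289
t = 3: p = 0.59289 + (-0.06507) = 0.52782
t = 4: p = 0.52782 + (-0.04804) = 0.47978
t = 5: p = 0.47978 + (-0.03703) = 0.44276

0.443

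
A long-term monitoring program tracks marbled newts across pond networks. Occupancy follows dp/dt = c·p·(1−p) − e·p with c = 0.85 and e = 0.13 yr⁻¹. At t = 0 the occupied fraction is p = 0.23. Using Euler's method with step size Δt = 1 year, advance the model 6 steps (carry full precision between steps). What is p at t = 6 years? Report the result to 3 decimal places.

Update rule: p ← p + [c·p·(1−p) − e·p]·Δt with Δt = 1.
t = 1: p = 0.23000 + (+0.12063) = 0.35064
t = 2: p = 0.35064 + (+0.14795) = 0.49859
t = 3: p = 0.49859 + (+0.14768) = 0.64627
t = 4: p = 0.64627 + (+0.11030) = 0.75657
t = 5: p = 0.75657 + (+0.05819) = 0.81476
t = 6: p = 0.81476 + (+0.02237) = 0.83713

0.837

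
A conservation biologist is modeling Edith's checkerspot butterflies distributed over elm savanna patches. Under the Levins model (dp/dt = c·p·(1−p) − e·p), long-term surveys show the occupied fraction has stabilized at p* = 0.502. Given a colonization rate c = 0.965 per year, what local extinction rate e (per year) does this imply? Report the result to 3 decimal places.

At equilibrium c(1−p*) = e.
e = 0.965 × (1 − 0.502) = 0.965 × 0.4980 = 0.4806.

0.481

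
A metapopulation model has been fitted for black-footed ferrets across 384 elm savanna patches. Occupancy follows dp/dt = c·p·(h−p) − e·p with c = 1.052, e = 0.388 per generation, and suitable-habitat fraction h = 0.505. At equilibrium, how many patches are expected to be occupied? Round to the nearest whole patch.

p* = h − e/c = 0.505 − 0.3688 = 0.1362.
Expected occupied patches = N × p* = 384 × 0.1362 = 52.29 ≈ 52.

52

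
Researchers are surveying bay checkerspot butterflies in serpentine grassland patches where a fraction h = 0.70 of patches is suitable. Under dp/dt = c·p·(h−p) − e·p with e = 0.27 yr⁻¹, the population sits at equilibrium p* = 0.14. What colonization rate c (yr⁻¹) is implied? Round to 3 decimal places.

At equilibrium c(h−p*) = e, so c = e/(h−p*).
c = 0.27/(0.70 − 0.14) = 0.27/0.5600 = 0.4821.

0.482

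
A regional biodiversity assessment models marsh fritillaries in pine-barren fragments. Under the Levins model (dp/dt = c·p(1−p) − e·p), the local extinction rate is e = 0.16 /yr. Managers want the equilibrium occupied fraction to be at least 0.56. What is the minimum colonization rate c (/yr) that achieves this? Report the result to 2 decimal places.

p* = 1 − e/c ≥ 0.56 requires e/c ≤ 0.4400, i.e. c ≥ e/0.4400.
c_min = 0.16/0.4400 = 0.3636.

0.36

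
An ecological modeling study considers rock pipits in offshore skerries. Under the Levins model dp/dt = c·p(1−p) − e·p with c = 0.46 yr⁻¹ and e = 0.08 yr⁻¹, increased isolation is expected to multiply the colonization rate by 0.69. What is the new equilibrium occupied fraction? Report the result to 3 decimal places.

0.748

Before: p* = 1 − 0.08/0.46 = 0.8261.
After the change, c = 0.3174, e = 0.08, so p* = 1 − 0.08/0.3174 = 0.7480.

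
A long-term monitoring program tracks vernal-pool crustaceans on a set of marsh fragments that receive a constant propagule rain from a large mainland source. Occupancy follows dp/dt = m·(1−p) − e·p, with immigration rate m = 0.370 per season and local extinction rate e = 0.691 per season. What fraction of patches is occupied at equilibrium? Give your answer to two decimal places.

0.35

Setting dp/dt = 0: m − m·p* = e·p*, so m = (m+e)·p*.
p* = m/(m+e) = 0.370/(0.370+0.691) = 0.370/1.0610 = 0.3487.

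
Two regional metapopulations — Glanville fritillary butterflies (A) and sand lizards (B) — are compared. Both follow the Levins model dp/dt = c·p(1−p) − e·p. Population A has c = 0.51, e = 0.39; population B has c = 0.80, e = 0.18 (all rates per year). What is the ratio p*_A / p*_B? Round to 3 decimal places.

A: p*_A = 1 − 0.39/0.51 = 0.2353.
B: p*_B = 1 − 0.18/0.80 = 0.7750.
p*_A / p*_B = 0.2353/0.7750 = 0.3036.

0.304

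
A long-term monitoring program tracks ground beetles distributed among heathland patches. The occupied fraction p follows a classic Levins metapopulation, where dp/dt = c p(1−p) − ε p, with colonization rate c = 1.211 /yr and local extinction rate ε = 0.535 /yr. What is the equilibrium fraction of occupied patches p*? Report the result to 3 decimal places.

0.558

At equilibrium, colonization balances extinction: c·p*·(1−p*) = ε·p*.
So p* = 1 − ε/c = 1 − 0.535/1.211 = 1 − 0.4418 = 0.5582.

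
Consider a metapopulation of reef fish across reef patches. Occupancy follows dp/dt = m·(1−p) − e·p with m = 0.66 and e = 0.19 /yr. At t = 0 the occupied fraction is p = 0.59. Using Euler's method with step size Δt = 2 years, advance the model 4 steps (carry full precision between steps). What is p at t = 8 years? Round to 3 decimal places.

Update rule: p ← p + [m·(1−p) − e·p]·Δt with Δt = 2.
  1  |  dp/dt·Δt = +0.317000  |  p_1 = 0.907000
  2  |  dp/dt·Δt = -0.221900  |  p_2 = 0.685100
  3  |  dp/dt·Δt = +0.155330  |  p_3 = 0.840430
  4  |  dp/dt·Δt = -0.108731  |  p_4 = 0.731699

0.732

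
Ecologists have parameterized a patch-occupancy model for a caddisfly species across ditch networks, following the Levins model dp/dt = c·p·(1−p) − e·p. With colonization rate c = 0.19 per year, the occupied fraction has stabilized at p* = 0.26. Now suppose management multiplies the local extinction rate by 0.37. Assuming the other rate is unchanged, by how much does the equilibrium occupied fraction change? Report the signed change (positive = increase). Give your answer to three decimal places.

Balance c(1−p*) = e gives e = 0.19×(1 − 0.26000) = 0.14060.
New p* = 1 − e/c = 1 − 0.05202/0.19000 = 0.72621.
Δp* = 0.72621 − 0.26000 = +0.46621.

0.466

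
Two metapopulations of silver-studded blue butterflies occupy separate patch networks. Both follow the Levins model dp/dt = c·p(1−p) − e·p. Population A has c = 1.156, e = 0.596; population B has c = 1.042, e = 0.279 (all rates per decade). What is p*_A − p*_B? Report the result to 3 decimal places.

A: p*_A = 1 − 0.596/1.156 = 0.4844.
B: p*_B = 1 − 0.279/1.042 = 0.7322.
p*_A − p*_B = 0.4844 − 0.7322 = -0.2478.

-0.248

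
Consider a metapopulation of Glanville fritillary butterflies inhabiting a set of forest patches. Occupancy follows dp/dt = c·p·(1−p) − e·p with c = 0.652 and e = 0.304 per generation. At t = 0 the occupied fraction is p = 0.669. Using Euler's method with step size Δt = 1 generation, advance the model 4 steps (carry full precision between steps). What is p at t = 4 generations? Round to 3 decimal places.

Update rule: p ← p + [c·p·(1−p) − e·p]·Δt with Δt = 1.
step 1: Δp = -0.05900, p = 0.61000
step 2: Δp = -0.03033, p = 0.57967
step 3: Δp = -0.01736, p = 0.56231
step 4: Δp = -0.01047, p = 0.55184

0.552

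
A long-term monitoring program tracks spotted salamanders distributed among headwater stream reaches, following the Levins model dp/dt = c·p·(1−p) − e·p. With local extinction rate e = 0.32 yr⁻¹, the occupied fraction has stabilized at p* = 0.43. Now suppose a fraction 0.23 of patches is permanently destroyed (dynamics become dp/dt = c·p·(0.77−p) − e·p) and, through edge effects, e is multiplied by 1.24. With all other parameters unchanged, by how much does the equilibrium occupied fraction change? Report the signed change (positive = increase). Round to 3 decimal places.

Balance c(1−p*) = e gives c = e/(1 − 0.43000) = 0.32/0.57000 = 0.56140.
New p* = 0.77 − e/c = 0.77 − 0.39680/0.56140 = 0.06320.
Δp* = 0.06320 − 0.43000 = -0.36680.

-0.367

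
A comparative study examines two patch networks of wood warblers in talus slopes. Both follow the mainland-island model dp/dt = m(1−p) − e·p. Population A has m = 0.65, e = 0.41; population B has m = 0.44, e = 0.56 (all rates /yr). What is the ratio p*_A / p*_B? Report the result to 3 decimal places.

A: p*_A = m/(m+e) = 0.65/1.0600 = 0.6132.
B: p*_B = 0.44/1.0000 = 0.4400.
p*_A / p*_B = 0.6132/0.4400 = 1.3937.

1.394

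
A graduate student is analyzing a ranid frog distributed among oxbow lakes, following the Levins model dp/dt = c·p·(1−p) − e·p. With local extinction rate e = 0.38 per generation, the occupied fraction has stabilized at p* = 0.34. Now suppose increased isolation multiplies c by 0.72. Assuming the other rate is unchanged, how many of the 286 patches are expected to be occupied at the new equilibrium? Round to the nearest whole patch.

Balance c(1−p*) = e gives c = e/(1 − 0.34000) = 0.38/0.66000 = 0.57576.
New p* = 1 − e/c = 1 − 0.38000/0.41455 = 0.08334.
Expected occupied = 286 × 0.08334 = 23.84 ≈ 24.

24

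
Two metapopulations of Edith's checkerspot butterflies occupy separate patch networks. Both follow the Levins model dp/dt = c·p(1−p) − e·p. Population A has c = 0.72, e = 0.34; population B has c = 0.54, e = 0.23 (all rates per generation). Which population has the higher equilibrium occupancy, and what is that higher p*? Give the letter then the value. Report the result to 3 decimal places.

A: p*_A = 1 − 0.34/0.72 = 0.5278.
B: p*_B = 1 − 0.23/0.54 = 0.5741.
B is higher at 0.5741.

B, 0.574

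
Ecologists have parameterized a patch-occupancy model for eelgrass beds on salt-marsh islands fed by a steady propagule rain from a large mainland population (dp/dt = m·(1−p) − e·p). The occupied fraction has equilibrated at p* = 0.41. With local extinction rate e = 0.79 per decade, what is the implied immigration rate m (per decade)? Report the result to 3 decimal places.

At equilibrium m(1−p*) = e·p*, so m = e·p*/(1−p*).
m = 0.79 × 0.41 / 0.5900 = 0.3239/0.5900 = 0.5490.

0.549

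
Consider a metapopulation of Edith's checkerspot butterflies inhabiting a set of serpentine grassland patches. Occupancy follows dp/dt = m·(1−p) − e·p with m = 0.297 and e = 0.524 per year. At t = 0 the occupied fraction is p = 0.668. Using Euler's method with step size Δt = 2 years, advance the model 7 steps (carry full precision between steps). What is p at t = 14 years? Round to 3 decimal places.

0.348

Update rule: p ← p + [m·(1−p) − e·p]·Δt with Δt = 2.
  1  |  dp/dt·Δt = -0.502856  |  p_1 = 0.165144
  2  |  dp/dt·Δt = +0.322834  |  p_2 = 0.487978
  3  |  dp/dt·Δt = -0.207259  |  p_3 = 0.280718
  4  |  dp/dt·Δt = +0.133060  |  p_4 = 0.413779
  5  |  dp/dt·Δt = -0.085425  |  p_5 = 0.328354
  6  |  dp/dt·Δt = +0.054843  |  p_6 = 0.383197
  7  |  dp/dt·Δt = -0.035209  |  p_7 = 0.347988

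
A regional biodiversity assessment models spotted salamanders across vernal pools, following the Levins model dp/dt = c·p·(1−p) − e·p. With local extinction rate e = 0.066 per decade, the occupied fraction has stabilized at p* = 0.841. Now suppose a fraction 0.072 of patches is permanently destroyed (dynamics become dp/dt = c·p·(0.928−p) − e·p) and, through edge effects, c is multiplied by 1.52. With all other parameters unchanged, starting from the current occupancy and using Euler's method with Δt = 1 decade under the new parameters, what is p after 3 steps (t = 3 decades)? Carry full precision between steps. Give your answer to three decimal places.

Balance c(1−p*) = e gives c = e/(1 − 0.84100) = 0.066/0.15900 = 0.41509.
Starting from p₀ = 0.84100; update p ← p + (dp/dt)·Δt with the new parameters.
step 1: Δp = -0.00934, p = 0.83166
step 2: Δp = -0.00434, p = 0.82732
step 3: Δp = -0.00205, p = 0.82527

0.825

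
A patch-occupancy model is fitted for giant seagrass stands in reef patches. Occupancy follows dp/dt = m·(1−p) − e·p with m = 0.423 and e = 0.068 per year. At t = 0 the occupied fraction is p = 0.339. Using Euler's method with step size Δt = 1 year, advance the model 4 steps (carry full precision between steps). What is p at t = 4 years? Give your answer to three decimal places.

0.826

Update rule: p ← p + [m·(1−p) − e·p]·Δt with Δt = 1.
t = 1: p = 0.33900 + (+0.25655) = 0.59555
t = 2: p = 0.59555 + (+0.13058) = 0.72614
t = 3: p = 0.72614 + (+0.06647) = 0.79260
t = 4: p = 0.79260 + (+0.03383) = 0.82643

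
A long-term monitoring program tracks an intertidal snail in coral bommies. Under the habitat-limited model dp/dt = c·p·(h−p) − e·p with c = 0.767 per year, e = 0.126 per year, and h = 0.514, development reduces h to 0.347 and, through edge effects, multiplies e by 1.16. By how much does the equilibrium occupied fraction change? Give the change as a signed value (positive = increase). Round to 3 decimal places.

-0.193

Before: p* = h − e/c = 0.514 − 0.126/0.767 = 0.514 − 0.1643 = 0.3497.
After: c = 0.767, e = 0.14616, h = 0.347; p* = 0.347 − 0.14616/0.767 = 0.1564.
Δp* = 0.1564 − 0.3497 = -0.1933.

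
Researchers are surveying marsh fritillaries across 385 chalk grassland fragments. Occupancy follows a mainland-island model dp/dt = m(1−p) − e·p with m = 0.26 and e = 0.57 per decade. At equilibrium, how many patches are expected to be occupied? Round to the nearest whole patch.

p* = m/(m+e) = 0.26/0.8300 = 0.3133.
Expected occupied patches = N × p* = 385 × 0.3133 = 120.60 ≈ 121.

121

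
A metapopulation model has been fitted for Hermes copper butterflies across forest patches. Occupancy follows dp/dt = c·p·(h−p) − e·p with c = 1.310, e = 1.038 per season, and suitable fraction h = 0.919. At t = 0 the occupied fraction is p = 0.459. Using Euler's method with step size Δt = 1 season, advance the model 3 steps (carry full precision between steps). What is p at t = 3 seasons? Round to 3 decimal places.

Update rule: p ← p + [c·p·(h−p) − e·p]·Δt with Δt = 1.
t = 1: p = 0.45900 + (-0.19985) = 0.25915
t = 2: p = 0.25915 + (-0.04499) = 0.21416
t = 3: p = 0.21416 + (-0.02456) = 0.18961

0.190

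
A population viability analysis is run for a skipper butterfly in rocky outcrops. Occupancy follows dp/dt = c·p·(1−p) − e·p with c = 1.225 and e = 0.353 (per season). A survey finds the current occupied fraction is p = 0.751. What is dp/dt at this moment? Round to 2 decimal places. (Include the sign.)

Colonization term: c·p·(1−p) = 1.225×0.751×0.2490 = 0.22907.
Extinction term: e·p = 0.26510.
dp/dt = 0.22907 − 0.26510 = -0.03603.

-0.04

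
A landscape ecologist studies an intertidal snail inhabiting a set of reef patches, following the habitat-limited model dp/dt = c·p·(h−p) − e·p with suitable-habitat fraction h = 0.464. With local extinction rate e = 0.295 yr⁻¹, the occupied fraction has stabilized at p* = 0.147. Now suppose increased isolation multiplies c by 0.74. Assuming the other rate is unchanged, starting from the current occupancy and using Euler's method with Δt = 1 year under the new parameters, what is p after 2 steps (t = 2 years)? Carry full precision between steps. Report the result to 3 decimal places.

Balance c(h−p*) = e gives c = e/(0.464 − 0.14700) = 0.295/0.31700 = 0.93060.
Starting from p₀ = 0.14700; update p ← p + (dp/dt)·Δt with the new parameters.
t = 1: p = 0.14700 + (-0.01127) = 0.13573
t = 2: p = 0.13573 + (-0.00936) = 0.12637

0.126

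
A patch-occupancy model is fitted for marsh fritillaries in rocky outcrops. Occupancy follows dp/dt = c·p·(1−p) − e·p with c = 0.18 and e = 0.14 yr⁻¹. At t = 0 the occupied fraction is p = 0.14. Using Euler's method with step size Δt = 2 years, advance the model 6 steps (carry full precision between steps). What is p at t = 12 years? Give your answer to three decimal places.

Update rule: p ← p + [c·p·(1−p) − e·p]·Δt with Δt = 2.
step 1: Δp = +0.00414, p = 0.14414
step 2: Δp = +0.00405, p = 0.14820
step 3: Δp = +0.00395, p = 0.15214
step 4: Δp = +0.00384, p = 0.15598
step 5: Δp = +0.00372, p = 0.15970
step 6: Δp = +0.00359, p = 0.16330

0.163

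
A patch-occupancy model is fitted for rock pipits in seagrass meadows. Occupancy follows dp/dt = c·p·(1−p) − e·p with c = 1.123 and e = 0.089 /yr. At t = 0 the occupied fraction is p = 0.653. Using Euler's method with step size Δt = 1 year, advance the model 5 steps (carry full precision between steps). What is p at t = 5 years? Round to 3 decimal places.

Update rule: p ← p + [c·p·(1−p) − e·p]·Δt with Δt = 1.
  1  |  dp/dt·Δt = +0.196345  |  p_1 = 0.849345
  2  |  dp/dt·Δt = +0.068105  |  p_2 = 0.917450
  3  |  dp/dt·Δt = +0.003398  |  p_3 = 0.920848
  4  |  dp/dt·Δt = -0.000103  |  p_4 = 0.920745
  5  |  dp/dt·Δt = +0.000004  |  p_5 = 0.920748

0.921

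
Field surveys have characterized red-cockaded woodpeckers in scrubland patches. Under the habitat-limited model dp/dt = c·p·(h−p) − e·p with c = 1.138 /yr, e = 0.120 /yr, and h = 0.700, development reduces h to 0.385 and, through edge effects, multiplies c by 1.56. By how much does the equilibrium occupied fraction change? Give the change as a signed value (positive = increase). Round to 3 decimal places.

Before: p* = h − e/c = 0.700 − 0.120/1.138 = 0.700 − 0.1054 = 0.5946.
After: c = 1.77528, e = 0.12, h = 0.385; p* = 0.385 − 0.12/1.77528 = 0.3174.
Δp* = 0.3174 − 0.5946 = -0.2771.

-0.277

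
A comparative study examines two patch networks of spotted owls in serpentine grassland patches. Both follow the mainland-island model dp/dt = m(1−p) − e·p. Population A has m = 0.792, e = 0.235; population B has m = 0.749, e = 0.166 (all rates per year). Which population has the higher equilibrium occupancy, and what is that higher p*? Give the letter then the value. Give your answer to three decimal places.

A: p*_A = m/(m+e) = 0.792/1.0270 = 0.7712.
B: p*_B = 0.749/0.9150 = 0.8186.
B is higher at 0.8186.

B, 0.819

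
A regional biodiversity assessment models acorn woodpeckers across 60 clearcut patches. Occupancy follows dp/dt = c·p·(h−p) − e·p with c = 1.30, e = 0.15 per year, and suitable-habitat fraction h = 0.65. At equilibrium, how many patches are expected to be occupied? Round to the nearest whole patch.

32

p* = h − e/c = 0.65 − 0.1154 = 0.5346.
Expected occupied patches = N × p* = 60 × 0.5346 = 32.08 ≈ 32.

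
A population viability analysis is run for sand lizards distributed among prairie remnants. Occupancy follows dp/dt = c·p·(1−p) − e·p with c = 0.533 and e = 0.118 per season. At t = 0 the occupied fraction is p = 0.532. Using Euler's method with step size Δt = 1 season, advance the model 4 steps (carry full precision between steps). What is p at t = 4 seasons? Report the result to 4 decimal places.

0.7298

Update rule: p ← p + [c·p·(1−p) − e·p]·Δt with Δt = 1.
p: 0.53200 → 0.60193  (Δp = +0.06993)
p: 0.60193 → 0.65861  (Δp = +0.05668)
p: 0.65861 → 0.70074  (Δp = +0.04212)
p: 0.70074 → 0.72982  (Δp = +0.02909)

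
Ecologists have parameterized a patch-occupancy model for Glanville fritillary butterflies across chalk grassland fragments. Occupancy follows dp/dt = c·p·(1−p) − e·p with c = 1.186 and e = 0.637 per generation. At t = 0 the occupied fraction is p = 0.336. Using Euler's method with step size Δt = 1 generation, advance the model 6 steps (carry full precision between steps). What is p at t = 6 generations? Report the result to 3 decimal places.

Update rule: p ← p + [c·p·(1−p) − e·p]·Δt with Δt = 1.
  1  |  dp/dt·Δt = +0.050569  |  p_1 = 0.386569
  2  |  dp/dt·Δt = +0.034996  |  p_2 = 0.421565
  3  |  dp/dt·Δt = +0.020667  |  p_3 = 0.442232
  4  |  dp/dt·Δt = +0.010840  |  p_4 = 0.453072
  5  |  dp/dt·Δt = +0.005281  |  p_5 = 0.458353
  6  |  dp/dt·Δt = +0.002472  |  p_6 = 0.460825

0.461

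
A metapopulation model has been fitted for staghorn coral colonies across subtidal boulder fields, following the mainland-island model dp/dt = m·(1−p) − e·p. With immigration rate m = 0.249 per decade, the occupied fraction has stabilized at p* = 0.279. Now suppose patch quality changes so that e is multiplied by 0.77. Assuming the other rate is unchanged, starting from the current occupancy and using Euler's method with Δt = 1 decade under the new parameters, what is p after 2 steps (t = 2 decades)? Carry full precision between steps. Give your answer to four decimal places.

Balance m(1−p*) = e·p* gives e = m(1−p*)/p* = 0.249×0.72100/0.27900 = 0.64347.
Starting from p₀ = 0.27900; update p ← p + (dp/dt)·Δt with the new parameters.
t = 1: p = 0.27900 + (+0.04129) = 0.32029
t = 2: p = 0.32029 + (+0.01055) = 0.33084

0.3308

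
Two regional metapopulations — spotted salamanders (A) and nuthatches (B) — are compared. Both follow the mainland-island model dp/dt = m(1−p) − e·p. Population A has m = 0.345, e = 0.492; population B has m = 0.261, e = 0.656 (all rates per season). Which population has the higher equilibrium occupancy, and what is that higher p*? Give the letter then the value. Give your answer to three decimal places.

A: p*_A = m/(m+e) = 0.345/0.8370 = 0.4122.
B: p*_B = 0.261/0.9170 = 0.2846.
A is higher at 0.4122.

A, 0.412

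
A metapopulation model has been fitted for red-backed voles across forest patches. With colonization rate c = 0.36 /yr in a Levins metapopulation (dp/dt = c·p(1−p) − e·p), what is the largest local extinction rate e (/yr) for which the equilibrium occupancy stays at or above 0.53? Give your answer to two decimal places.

0.17

1 − e/c ≥ 0.53 ⇒ e ≤ c(1 − 0.53) = 0.36 × 0.4700.
e_max = 0.1692.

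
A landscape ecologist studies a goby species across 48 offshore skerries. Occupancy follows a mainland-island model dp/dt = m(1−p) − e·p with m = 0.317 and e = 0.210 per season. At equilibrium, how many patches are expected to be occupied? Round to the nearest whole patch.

p* = m/(m+e) = 0.317/0.5270 = 0.6015.
Expected occupied patches = N × p* = 48 × 0.6015 = 28.87 ≈ 29.

29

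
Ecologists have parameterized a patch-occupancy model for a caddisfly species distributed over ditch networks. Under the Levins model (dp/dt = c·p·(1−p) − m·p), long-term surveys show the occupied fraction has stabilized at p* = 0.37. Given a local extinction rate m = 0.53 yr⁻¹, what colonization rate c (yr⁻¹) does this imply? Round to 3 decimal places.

At equilibrium c(1−p*) = m, so c = m/(1−p*).
c = 0.53/(1 − 0.37) = 0.53/0.6300 = 0.8413.

0.841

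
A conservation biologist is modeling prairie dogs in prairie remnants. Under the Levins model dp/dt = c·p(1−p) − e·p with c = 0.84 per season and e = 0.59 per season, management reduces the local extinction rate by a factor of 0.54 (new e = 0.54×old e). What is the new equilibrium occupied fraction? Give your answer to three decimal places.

0.621

Before: p* = 1 − 0.59/0.84 = 0.2976.
After the change, c = 0.84, e = 0.3186, so p* = 1 − 0.3186/0.84 = 0.6207.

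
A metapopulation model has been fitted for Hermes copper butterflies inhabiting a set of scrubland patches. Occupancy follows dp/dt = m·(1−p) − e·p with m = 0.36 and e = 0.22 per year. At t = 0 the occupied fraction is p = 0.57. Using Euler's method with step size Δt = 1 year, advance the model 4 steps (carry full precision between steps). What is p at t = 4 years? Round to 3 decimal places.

0.619

Update rule: p ← p + [m·(1−p) − e·p]·Δt with Δt = 1.
step 1: Δp = +0.02940, p = 0.59940
step 2: Δp = +0.01235, p = 0.61175
step 3: Δp = +0.00519, p = 0.61693
step 4: Δp = +0.00218, p = 0.61911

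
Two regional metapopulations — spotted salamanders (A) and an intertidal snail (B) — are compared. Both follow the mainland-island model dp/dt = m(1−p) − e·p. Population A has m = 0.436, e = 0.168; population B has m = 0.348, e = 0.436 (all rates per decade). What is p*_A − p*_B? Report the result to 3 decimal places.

A: p*_A = m/(m+e) = 0.436/0.6040 = 0.7219.
B: p*_B = 0.348/0.7840 = 0.4439.
p*_A − p*_B = 0.7219 − 0.4439 = 0.2780.

0.278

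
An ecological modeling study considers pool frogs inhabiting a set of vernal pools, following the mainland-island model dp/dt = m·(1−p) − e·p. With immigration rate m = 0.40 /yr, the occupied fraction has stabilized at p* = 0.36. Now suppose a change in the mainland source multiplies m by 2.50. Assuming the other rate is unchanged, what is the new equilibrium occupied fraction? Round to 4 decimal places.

0.5844

Balance m(1−p*) = e·p* gives e = m(1−p*)/p* = 0.40×0.64000/0.36000 = 0.71111.
New p* = m/(m+e) = 1.00000/(1.00000+0.71111) = 0.58442.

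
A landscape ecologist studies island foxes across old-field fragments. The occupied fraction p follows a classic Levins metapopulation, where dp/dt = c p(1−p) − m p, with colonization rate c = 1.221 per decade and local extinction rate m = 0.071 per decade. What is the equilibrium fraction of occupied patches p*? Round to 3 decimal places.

0.942

At equilibrium, colonization balances extinction: c·p*·(1−p*) = m·p*.
So p* = 1 − m/c = 1 − 0.071/1.221 = 1 − 0.0581 = 0.9419.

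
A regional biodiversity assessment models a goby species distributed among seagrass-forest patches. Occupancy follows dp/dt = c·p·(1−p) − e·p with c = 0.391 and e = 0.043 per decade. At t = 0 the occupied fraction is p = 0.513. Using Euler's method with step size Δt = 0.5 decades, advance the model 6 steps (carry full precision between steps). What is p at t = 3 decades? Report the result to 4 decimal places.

0.7123

Update rule: p ← p + [c·p·(1−p) − e·p]·Δt with Δt = 0.5.
t = 0.5: p = 0.51300 + (+0.03781) = 0.55081
t = 1: p = 0.55081 + (+0.03653) = 0.58734
t = 1.5: p = 0.58734 + (+0.03476) = 0.62210
t = 2: p = 0.62210 + (+0.03259) = 0.65468
t = 2.5: p = 0.65468 + (+0.03012) = 0.68480
t = 3: p = 0.68480 + (+0.02747) = 0.71228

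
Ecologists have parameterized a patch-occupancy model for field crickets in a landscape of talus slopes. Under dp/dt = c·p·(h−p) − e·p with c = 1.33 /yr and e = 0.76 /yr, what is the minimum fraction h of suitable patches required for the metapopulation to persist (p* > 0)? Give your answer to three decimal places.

p* = h − e/c is positive only when h > e/c.
h_min = e/c = 0.76/1.33 = 0.5714.

0.571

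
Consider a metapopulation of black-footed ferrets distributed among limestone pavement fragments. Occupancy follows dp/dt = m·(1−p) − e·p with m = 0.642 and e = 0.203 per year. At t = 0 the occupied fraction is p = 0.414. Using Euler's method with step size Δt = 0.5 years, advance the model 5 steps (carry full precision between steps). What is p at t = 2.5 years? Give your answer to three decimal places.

0.738

Update rule: p ← p + [m·(1−p) − e·p]·Δt with Δt = 0.5.
t = 0.5: p = 0.41400 + (+0.14609) = 0.56008
t = 1: p = 0.56008 + (+0.08436) = 0.64445
t = 1.5: p = 0.64445 + (+0.04872) = 0.69317
t = 2: p = 0.69317 + (+0.02814) = 0.72131
t = 2.5: p = 0.72131 + (+0.01625) = 0.73755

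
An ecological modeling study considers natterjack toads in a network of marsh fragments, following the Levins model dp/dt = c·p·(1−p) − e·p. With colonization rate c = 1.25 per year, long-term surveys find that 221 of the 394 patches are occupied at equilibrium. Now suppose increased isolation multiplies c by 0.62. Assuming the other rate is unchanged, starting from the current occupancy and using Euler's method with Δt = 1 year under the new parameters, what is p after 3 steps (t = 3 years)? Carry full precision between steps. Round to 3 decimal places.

Observed p* = 221/394 = 0.56091.
Balance c(1−p*) = e gives e = 1.25×(1 − 0.56091) = 0.54886.
Starting from p₀ = 0.56091; update p ← p + (dp/dt)·Δt with the new parameters.
  1  |  dp/dt·Δt = -0.116988  |  p_1 = 0.443926
  2  |  dp/dt·Δt = -0.052339  |  p_2 = 0.391587
  3  |  dp/dt·Δt = -0.030284  |  p_3 = 0.361303

0.361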